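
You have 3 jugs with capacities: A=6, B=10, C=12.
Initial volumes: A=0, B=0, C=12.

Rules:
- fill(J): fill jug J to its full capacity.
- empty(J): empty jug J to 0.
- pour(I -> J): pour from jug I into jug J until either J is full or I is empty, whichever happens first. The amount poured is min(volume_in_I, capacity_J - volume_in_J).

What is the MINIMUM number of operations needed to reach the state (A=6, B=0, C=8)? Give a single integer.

Answer: 5

Derivation:
BFS from (A=0, B=0, C=12). One shortest path:
  1. fill(A) -> (A=6 B=0 C=12)
  2. pour(A -> B) -> (A=0 B=6 C=12)
  3. fill(A) -> (A=6 B=6 C=12)
  4. pour(C -> B) -> (A=6 B=10 C=8)
  5. empty(B) -> (A=6 B=0 C=8)
Reached target in 5 moves.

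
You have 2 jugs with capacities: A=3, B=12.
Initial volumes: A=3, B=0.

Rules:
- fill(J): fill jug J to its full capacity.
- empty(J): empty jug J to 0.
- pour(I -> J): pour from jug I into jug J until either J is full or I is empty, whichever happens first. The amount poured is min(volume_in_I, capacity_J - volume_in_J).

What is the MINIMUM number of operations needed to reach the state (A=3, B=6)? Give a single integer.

Answer: 4

Derivation:
BFS from (A=3, B=0). One shortest path:
  1. pour(A -> B) -> (A=0 B=3)
  2. fill(A) -> (A=3 B=3)
  3. pour(A -> B) -> (A=0 B=6)
  4. fill(A) -> (A=3 B=6)
Reached target in 4 moves.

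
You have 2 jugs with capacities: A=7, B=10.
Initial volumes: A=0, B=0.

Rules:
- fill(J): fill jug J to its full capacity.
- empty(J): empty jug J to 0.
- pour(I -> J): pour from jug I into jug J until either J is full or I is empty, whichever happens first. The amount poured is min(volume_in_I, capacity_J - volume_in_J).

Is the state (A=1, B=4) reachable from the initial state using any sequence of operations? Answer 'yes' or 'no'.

BFS explored all 34 reachable states.
Reachable set includes: (0,0), (0,1), (0,2), (0,3), (0,4), (0,5), (0,6), (0,7), (0,8), (0,9), (0,10), (1,0) ...
Target (A=1, B=4) not in reachable set → no.

Answer: no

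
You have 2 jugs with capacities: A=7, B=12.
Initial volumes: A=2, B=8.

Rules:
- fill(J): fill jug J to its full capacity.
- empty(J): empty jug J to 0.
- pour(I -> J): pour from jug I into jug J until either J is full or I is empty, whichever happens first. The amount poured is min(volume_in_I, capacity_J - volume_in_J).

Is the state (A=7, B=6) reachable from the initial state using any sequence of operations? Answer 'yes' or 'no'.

Answer: yes

Derivation:
BFS from (A=2, B=8):
  1. empty(A) -> (A=0 B=8)
  2. pour(B -> A) -> (A=7 B=1)
  3. empty(A) -> (A=0 B=1)
  4. pour(B -> A) -> (A=1 B=0)
  5. fill(B) -> (A=1 B=12)
  6. pour(B -> A) -> (A=7 B=6)
Target reached → yes.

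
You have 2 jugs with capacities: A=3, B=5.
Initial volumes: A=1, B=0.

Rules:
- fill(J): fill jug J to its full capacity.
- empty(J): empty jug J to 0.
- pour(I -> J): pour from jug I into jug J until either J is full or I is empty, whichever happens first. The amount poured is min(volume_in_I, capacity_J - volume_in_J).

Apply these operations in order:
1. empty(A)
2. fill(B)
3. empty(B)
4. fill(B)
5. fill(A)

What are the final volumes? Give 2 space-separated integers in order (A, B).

Step 1: empty(A) -> (A=0 B=0)
Step 2: fill(B) -> (A=0 B=5)
Step 3: empty(B) -> (A=0 B=0)
Step 4: fill(B) -> (A=0 B=5)
Step 5: fill(A) -> (A=3 B=5)

Answer: 3 5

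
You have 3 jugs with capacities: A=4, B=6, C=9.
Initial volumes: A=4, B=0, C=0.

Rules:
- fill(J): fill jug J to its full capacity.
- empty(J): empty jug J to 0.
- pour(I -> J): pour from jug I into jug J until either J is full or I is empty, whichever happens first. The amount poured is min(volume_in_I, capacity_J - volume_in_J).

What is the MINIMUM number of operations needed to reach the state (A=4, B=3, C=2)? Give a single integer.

BFS from (A=4, B=0, C=0). One shortest path:
  1. empty(A) -> (A=0 B=0 C=0)
  2. fill(C) -> (A=0 B=0 C=9)
  3. pour(C -> B) -> (A=0 B=6 C=3)
  4. pour(C -> A) -> (A=3 B=6 C=0)
  5. pour(B -> C) -> (A=3 B=0 C=6)
  6. pour(A -> B) -> (A=0 B=3 C=6)
  7. pour(C -> A) -> (A=4 B=3 C=2)
Reached target in 7 moves.

Answer: 7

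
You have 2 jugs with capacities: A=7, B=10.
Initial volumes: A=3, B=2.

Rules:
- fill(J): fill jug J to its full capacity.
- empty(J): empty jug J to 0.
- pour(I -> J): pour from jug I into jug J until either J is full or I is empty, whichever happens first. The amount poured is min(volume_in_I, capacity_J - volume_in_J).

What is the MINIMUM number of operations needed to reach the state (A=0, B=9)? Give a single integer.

BFS from (A=3, B=2). One shortest path:
  1. fill(A) -> (A=7 B=2)
  2. pour(A -> B) -> (A=0 B=9)
Reached target in 2 moves.

Answer: 2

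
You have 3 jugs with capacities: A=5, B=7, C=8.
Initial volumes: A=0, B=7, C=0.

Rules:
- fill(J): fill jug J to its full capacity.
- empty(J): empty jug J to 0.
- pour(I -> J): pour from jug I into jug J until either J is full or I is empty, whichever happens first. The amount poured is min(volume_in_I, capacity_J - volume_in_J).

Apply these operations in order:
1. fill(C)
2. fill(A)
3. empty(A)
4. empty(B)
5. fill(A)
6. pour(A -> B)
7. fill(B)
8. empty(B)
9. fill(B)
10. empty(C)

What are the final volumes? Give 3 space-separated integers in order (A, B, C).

Step 1: fill(C) -> (A=0 B=7 C=8)
Step 2: fill(A) -> (A=5 B=7 C=8)
Step 3: empty(A) -> (A=0 B=7 C=8)
Step 4: empty(B) -> (A=0 B=0 C=8)
Step 5: fill(A) -> (A=5 B=0 C=8)
Step 6: pour(A -> B) -> (A=0 B=5 C=8)
Step 7: fill(B) -> (A=0 B=7 C=8)
Step 8: empty(B) -> (A=0 B=0 C=8)
Step 9: fill(B) -> (A=0 B=7 C=8)
Step 10: empty(C) -> (A=0 B=7 C=0)

Answer: 0 7 0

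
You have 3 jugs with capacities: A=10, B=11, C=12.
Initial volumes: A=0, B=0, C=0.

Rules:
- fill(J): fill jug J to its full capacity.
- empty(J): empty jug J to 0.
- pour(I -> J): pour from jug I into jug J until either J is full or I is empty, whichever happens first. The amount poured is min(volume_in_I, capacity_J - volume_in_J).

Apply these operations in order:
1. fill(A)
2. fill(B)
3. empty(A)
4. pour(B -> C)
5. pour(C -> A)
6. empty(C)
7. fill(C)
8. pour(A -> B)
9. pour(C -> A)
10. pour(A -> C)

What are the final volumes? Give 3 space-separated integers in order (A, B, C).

Answer: 0 10 12

Derivation:
Step 1: fill(A) -> (A=10 B=0 C=0)
Step 2: fill(B) -> (A=10 B=11 C=0)
Step 3: empty(A) -> (A=0 B=11 C=0)
Step 4: pour(B -> C) -> (A=0 B=0 C=11)
Step 5: pour(C -> A) -> (A=10 B=0 C=1)
Step 6: empty(C) -> (A=10 B=0 C=0)
Step 7: fill(C) -> (A=10 B=0 C=12)
Step 8: pour(A -> B) -> (A=0 B=10 C=12)
Step 9: pour(C -> A) -> (A=10 B=10 C=2)
Step 10: pour(A -> C) -> (A=0 B=10 C=12)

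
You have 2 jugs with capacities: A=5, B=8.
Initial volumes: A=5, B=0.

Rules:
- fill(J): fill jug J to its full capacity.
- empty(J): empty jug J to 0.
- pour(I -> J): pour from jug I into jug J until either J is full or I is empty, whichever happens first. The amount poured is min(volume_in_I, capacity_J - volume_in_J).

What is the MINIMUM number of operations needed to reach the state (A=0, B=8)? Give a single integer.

BFS from (A=5, B=0). One shortest path:
  1. empty(A) -> (A=0 B=0)
  2. fill(B) -> (A=0 B=8)
Reached target in 2 moves.

Answer: 2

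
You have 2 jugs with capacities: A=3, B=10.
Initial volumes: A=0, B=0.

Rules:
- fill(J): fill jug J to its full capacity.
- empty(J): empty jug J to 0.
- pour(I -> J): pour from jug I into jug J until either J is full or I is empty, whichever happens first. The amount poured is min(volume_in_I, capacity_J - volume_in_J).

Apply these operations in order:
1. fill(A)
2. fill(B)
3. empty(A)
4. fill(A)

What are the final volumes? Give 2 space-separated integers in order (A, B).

Step 1: fill(A) -> (A=3 B=0)
Step 2: fill(B) -> (A=3 B=10)
Step 3: empty(A) -> (A=0 B=10)
Step 4: fill(A) -> (A=3 B=10)

Answer: 3 10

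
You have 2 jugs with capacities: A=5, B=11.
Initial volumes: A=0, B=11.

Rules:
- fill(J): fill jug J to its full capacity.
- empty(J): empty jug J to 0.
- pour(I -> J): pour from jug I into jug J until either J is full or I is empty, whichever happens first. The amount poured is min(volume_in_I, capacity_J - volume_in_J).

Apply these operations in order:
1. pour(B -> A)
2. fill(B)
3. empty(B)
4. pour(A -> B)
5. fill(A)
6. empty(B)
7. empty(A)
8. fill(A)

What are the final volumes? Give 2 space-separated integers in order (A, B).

Step 1: pour(B -> A) -> (A=5 B=6)
Step 2: fill(B) -> (A=5 B=11)
Step 3: empty(B) -> (A=5 B=0)
Step 4: pour(A -> B) -> (A=0 B=5)
Step 5: fill(A) -> (A=5 B=5)
Step 6: empty(B) -> (A=5 B=0)
Step 7: empty(A) -> (A=0 B=0)
Step 8: fill(A) -> (A=5 B=0)

Answer: 5 0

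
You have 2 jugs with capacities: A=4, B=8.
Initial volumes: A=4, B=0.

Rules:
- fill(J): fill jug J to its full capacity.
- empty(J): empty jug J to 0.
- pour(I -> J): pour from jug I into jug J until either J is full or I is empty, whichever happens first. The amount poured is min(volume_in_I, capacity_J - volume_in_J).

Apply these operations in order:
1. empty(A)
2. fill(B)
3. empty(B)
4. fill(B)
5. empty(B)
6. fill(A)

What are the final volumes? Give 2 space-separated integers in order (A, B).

Answer: 4 0

Derivation:
Step 1: empty(A) -> (A=0 B=0)
Step 2: fill(B) -> (A=0 B=8)
Step 3: empty(B) -> (A=0 B=0)
Step 4: fill(B) -> (A=0 B=8)
Step 5: empty(B) -> (A=0 B=0)
Step 6: fill(A) -> (A=4 B=0)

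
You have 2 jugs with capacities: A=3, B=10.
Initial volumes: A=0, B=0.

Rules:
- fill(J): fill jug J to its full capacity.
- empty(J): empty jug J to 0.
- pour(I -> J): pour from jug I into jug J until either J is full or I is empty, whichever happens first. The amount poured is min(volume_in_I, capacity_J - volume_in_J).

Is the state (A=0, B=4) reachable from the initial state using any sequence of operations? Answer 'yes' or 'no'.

BFS from (A=0, B=0):
  1. fill(B) -> (A=0 B=10)
  2. pour(B -> A) -> (A=3 B=7)
  3. empty(A) -> (A=0 B=7)
  4. pour(B -> A) -> (A=3 B=4)
  5. empty(A) -> (A=0 B=4)
Target reached → yes.

Answer: yes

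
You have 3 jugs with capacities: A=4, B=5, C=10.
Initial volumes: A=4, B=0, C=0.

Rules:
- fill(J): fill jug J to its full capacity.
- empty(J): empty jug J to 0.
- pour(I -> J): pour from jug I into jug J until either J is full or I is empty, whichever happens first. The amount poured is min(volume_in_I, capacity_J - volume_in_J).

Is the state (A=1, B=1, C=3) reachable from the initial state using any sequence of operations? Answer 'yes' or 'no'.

Answer: no

Derivation:
BFS explored all 222 reachable states.
Reachable set includes: (0,0,0), (0,0,1), (0,0,2), (0,0,3), (0,0,4), (0,0,5), (0,0,6), (0,0,7), (0,0,8), (0,0,9), (0,0,10), (0,1,0) ...
Target (A=1, B=1, C=3) not in reachable set → no.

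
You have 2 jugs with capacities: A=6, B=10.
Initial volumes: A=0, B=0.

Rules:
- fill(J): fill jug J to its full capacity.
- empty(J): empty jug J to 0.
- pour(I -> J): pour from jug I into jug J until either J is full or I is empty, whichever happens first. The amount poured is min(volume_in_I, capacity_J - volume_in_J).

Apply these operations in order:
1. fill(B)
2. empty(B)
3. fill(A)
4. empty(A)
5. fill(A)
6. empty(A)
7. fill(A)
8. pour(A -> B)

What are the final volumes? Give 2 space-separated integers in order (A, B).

Step 1: fill(B) -> (A=0 B=10)
Step 2: empty(B) -> (A=0 B=0)
Step 3: fill(A) -> (A=6 B=0)
Step 4: empty(A) -> (A=0 B=0)
Step 5: fill(A) -> (A=6 B=0)
Step 6: empty(A) -> (A=0 B=0)
Step 7: fill(A) -> (A=6 B=0)
Step 8: pour(A -> B) -> (A=0 B=6)

Answer: 0 6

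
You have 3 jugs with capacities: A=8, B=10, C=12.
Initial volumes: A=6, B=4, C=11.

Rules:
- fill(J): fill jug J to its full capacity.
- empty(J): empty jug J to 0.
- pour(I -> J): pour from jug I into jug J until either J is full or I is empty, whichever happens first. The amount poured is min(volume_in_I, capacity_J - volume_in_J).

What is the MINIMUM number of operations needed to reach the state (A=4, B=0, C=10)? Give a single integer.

BFS from (A=6, B=4, C=11). One shortest path:
  1. fill(C) -> (A=6 B=4 C=12)
  2. pour(C -> A) -> (A=8 B=4 C=10)
  3. empty(A) -> (A=0 B=4 C=10)
  4. pour(B -> A) -> (A=4 B=0 C=10)
Reached target in 4 moves.

Answer: 4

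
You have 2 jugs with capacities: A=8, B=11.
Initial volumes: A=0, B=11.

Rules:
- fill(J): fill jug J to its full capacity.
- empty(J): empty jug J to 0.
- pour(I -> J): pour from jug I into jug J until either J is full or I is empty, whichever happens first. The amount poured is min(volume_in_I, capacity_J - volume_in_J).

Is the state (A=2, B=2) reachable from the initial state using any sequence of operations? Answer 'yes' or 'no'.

Answer: no

Derivation:
BFS explored all 38 reachable states.
Reachable set includes: (0,0), (0,1), (0,2), (0,3), (0,4), (0,5), (0,6), (0,7), (0,8), (0,9), (0,10), (0,11) ...
Target (A=2, B=2) not in reachable set → no.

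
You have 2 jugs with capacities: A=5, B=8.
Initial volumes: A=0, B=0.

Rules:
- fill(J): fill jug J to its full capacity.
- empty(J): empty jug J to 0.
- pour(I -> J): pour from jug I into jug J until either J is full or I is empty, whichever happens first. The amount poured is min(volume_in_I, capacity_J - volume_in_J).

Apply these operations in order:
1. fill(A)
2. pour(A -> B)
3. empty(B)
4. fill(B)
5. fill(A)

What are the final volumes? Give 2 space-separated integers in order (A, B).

Answer: 5 8

Derivation:
Step 1: fill(A) -> (A=5 B=0)
Step 2: pour(A -> B) -> (A=0 B=5)
Step 3: empty(B) -> (A=0 B=0)
Step 4: fill(B) -> (A=0 B=8)
Step 5: fill(A) -> (A=5 B=8)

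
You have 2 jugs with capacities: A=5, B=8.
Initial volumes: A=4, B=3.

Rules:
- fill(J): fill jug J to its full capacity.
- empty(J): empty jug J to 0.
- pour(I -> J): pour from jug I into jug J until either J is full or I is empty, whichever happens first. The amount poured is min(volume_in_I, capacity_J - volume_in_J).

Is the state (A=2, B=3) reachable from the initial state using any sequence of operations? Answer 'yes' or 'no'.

Answer: no

Derivation:
BFS explored all 27 reachable states.
Reachable set includes: (0,0), (0,1), (0,2), (0,3), (0,4), (0,5), (0,6), (0,7), (0,8), (1,0), (1,8), (2,0) ...
Target (A=2, B=3) not in reachable set → no.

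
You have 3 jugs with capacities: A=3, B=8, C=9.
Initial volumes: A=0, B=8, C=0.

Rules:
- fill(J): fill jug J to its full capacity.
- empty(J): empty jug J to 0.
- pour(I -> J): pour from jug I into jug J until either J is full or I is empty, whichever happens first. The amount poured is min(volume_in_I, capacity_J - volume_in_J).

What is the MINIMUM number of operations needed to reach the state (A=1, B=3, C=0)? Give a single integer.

BFS from (A=0, B=8, C=0). One shortest path:
  1. fill(A) -> (A=3 B=8 C=0)
  2. empty(B) -> (A=3 B=0 C=0)
  3. fill(C) -> (A=3 B=0 C=9)
  4. pour(C -> B) -> (A=3 B=8 C=1)
  5. empty(B) -> (A=3 B=0 C=1)
  6. pour(A -> B) -> (A=0 B=3 C=1)
  7. pour(C -> A) -> (A=1 B=3 C=0)
Reached target in 7 moves.

Answer: 7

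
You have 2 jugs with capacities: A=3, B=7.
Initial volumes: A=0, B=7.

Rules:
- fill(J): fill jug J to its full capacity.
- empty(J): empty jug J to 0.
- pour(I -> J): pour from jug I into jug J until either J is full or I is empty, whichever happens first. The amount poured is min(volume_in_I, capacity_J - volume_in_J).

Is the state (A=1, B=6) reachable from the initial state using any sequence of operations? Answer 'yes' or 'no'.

BFS explored all 20 reachable states.
Reachable set includes: (0,0), (0,1), (0,2), (0,3), (0,4), (0,5), (0,6), (0,7), (1,0), (1,7), (2,0), (2,7) ...
Target (A=1, B=6) not in reachable set → no.

Answer: no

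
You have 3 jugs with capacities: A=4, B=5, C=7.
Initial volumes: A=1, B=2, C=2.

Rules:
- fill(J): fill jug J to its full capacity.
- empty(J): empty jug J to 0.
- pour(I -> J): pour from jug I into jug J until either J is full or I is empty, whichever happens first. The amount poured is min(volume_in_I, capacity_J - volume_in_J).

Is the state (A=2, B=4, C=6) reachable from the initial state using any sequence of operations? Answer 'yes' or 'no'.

Answer: no

Derivation:
BFS explored all 169 reachable states.
Reachable set includes: (0,0,0), (0,0,1), (0,0,2), (0,0,3), (0,0,4), (0,0,5), (0,0,6), (0,0,7), (0,1,0), (0,1,1), (0,1,2), (0,1,3) ...
Target (A=2, B=4, C=6) not in reachable set → no.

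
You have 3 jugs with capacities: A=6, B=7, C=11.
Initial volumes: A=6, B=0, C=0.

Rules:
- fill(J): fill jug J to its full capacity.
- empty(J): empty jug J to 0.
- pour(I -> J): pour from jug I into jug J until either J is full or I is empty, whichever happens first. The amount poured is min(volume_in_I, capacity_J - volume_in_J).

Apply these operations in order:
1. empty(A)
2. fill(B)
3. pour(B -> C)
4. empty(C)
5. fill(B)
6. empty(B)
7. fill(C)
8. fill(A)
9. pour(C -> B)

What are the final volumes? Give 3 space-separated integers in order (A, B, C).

Step 1: empty(A) -> (A=0 B=0 C=0)
Step 2: fill(B) -> (A=0 B=7 C=0)
Step 3: pour(B -> C) -> (A=0 B=0 C=7)
Step 4: empty(C) -> (A=0 B=0 C=0)
Step 5: fill(B) -> (A=0 B=7 C=0)
Step 6: empty(B) -> (A=0 B=0 C=0)
Step 7: fill(C) -> (A=0 B=0 C=11)
Step 8: fill(A) -> (A=6 B=0 C=11)
Step 9: pour(C -> B) -> (A=6 B=7 C=4)

Answer: 6 7 4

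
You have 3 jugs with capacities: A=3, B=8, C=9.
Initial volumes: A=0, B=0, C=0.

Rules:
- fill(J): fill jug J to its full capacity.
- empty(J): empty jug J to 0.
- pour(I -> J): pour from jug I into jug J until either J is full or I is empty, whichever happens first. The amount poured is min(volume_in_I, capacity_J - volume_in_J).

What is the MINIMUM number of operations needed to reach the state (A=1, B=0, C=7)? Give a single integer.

Answer: 8

Derivation:
BFS from (A=0, B=0, C=0). One shortest path:
  1. fill(C) -> (A=0 B=0 C=9)
  2. pour(C -> B) -> (A=0 B=8 C=1)
  3. pour(C -> A) -> (A=1 B=8 C=0)
  4. pour(B -> C) -> (A=1 B=0 C=8)
  5. fill(B) -> (A=1 B=8 C=8)
  6. pour(B -> C) -> (A=1 B=7 C=9)
  7. empty(C) -> (A=1 B=7 C=0)
  8. pour(B -> C) -> (A=1 B=0 C=7)
Reached target in 8 moves.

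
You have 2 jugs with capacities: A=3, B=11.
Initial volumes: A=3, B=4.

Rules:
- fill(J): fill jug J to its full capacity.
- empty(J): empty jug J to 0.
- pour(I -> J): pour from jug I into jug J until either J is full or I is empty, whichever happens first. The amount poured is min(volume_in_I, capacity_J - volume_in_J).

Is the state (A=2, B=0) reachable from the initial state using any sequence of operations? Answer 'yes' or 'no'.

BFS from (A=3, B=4):
  1. pour(A -> B) -> (A=0 B=7)
  2. fill(A) -> (A=3 B=7)
  3. pour(A -> B) -> (A=0 B=10)
  4. fill(A) -> (A=3 B=10)
  5. pour(A -> B) -> (A=2 B=11)
  6. empty(B) -> (A=2 B=0)
Target reached → yes.

Answer: yes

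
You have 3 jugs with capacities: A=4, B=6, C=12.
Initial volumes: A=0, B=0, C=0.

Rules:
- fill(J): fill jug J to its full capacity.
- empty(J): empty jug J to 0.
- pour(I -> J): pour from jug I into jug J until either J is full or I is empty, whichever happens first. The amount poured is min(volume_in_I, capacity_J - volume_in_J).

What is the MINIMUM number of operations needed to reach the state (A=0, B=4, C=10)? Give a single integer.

BFS from (A=0, B=0, C=0). One shortest path:
  1. fill(A) -> (A=4 B=0 C=0)
  2. fill(B) -> (A=4 B=6 C=0)
  3. pour(A -> C) -> (A=0 B=6 C=4)
  4. fill(A) -> (A=4 B=6 C=4)
  5. pour(B -> C) -> (A=4 B=0 C=10)
  6. pour(A -> B) -> (A=0 B=4 C=10)
Reached target in 6 moves.

Answer: 6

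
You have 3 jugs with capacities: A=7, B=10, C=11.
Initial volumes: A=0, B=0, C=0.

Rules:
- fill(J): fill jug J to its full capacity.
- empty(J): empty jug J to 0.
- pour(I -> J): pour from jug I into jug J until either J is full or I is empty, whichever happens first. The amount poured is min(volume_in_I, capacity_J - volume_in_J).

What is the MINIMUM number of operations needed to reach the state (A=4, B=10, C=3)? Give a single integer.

Answer: 6

Derivation:
BFS from (A=0, B=0, C=0). One shortest path:
  1. fill(A) -> (A=7 B=0 C=0)
  2. fill(B) -> (A=7 B=10 C=0)
  3. pour(B -> C) -> (A=7 B=0 C=10)
  4. pour(A -> B) -> (A=0 B=7 C=10)
  5. pour(C -> A) -> (A=7 B=7 C=3)
  6. pour(A -> B) -> (A=4 B=10 C=3)
Reached target in 6 moves.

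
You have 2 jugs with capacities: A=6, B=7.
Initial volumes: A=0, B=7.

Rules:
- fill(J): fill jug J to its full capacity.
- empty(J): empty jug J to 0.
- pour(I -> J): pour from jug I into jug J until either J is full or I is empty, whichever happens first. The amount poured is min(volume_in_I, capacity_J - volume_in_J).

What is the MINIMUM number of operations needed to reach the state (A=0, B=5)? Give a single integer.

Answer: 7

Derivation:
BFS from (A=0, B=7). One shortest path:
  1. fill(A) -> (A=6 B=7)
  2. empty(B) -> (A=6 B=0)
  3. pour(A -> B) -> (A=0 B=6)
  4. fill(A) -> (A=6 B=6)
  5. pour(A -> B) -> (A=5 B=7)
  6. empty(B) -> (A=5 B=0)
  7. pour(A -> B) -> (A=0 B=5)
Reached target in 7 moves.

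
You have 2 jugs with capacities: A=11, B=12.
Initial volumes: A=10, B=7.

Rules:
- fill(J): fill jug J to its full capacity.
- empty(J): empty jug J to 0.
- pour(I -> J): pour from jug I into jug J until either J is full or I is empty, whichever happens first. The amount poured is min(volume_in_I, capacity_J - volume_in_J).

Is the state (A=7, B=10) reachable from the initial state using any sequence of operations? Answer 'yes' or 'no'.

Answer: no

Derivation:
BFS explored all 47 reachable states.
Reachable set includes: (0,0), (0,1), (0,2), (0,3), (0,4), (0,5), (0,6), (0,7), (0,8), (0,9), (0,10), (0,11) ...
Target (A=7, B=10) not in reachable set → no.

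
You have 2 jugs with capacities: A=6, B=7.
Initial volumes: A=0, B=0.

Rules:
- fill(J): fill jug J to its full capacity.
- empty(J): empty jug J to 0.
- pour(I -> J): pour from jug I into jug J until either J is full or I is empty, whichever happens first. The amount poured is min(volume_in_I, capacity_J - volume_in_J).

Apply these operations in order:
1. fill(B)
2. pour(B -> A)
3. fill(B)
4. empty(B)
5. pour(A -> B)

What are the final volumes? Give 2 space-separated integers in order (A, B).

Step 1: fill(B) -> (A=0 B=7)
Step 2: pour(B -> A) -> (A=6 B=1)
Step 3: fill(B) -> (A=6 B=7)
Step 4: empty(B) -> (A=6 B=0)
Step 5: pour(A -> B) -> (A=0 B=6)

Answer: 0 6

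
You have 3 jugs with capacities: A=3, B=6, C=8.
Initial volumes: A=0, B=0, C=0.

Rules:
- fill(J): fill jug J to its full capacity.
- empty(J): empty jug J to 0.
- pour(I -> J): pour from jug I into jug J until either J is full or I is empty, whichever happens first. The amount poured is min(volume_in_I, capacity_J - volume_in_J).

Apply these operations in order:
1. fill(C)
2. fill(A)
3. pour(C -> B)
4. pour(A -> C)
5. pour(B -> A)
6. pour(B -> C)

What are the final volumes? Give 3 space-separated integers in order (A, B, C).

Step 1: fill(C) -> (A=0 B=0 C=8)
Step 2: fill(A) -> (A=3 B=0 C=8)
Step 3: pour(C -> B) -> (A=3 B=6 C=2)
Step 4: pour(A -> C) -> (A=0 B=6 C=5)
Step 5: pour(B -> A) -> (A=3 B=3 C=5)
Step 6: pour(B -> C) -> (A=3 B=0 C=8)

Answer: 3 0 8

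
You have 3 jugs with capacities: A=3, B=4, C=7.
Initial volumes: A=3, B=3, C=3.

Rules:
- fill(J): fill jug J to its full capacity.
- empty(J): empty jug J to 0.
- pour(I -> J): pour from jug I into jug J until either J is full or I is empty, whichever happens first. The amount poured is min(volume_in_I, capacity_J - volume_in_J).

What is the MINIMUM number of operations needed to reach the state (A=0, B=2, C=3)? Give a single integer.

Answer: 3

Derivation:
BFS from (A=3, B=3, C=3). One shortest path:
  1. pour(A -> B) -> (A=2 B=4 C=3)
  2. empty(B) -> (A=2 B=0 C=3)
  3. pour(A -> B) -> (A=0 B=2 C=3)
Reached target in 3 moves.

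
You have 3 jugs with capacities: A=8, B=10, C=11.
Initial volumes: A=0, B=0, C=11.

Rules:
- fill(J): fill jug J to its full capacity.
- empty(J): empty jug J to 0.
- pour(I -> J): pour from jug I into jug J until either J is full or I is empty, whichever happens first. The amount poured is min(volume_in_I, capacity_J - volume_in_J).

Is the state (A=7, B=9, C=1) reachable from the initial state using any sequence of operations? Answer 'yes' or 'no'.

Answer: no

Derivation:
BFS explored all 558 reachable states.
Reachable set includes: (0,0,0), (0,0,1), (0,0,2), (0,0,3), (0,0,4), (0,0,5), (0,0,6), (0,0,7), (0,0,8), (0,0,9), (0,0,10), (0,0,11) ...
Target (A=7, B=9, C=1) not in reachable set → no.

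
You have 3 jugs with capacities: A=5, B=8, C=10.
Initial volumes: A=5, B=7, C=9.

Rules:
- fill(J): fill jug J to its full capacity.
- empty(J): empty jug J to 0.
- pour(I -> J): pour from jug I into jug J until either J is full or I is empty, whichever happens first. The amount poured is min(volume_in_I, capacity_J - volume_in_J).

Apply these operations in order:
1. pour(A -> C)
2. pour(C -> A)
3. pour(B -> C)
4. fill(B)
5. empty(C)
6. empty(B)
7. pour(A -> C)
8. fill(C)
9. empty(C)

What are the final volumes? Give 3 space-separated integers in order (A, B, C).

Step 1: pour(A -> C) -> (A=4 B=7 C=10)
Step 2: pour(C -> A) -> (A=5 B=7 C=9)
Step 3: pour(B -> C) -> (A=5 B=6 C=10)
Step 4: fill(B) -> (A=5 B=8 C=10)
Step 5: empty(C) -> (A=5 B=8 C=0)
Step 6: empty(B) -> (A=5 B=0 C=0)
Step 7: pour(A -> C) -> (A=0 B=0 C=5)
Step 8: fill(C) -> (A=0 B=0 C=10)
Step 9: empty(C) -> (A=0 B=0 C=0)

Answer: 0 0 0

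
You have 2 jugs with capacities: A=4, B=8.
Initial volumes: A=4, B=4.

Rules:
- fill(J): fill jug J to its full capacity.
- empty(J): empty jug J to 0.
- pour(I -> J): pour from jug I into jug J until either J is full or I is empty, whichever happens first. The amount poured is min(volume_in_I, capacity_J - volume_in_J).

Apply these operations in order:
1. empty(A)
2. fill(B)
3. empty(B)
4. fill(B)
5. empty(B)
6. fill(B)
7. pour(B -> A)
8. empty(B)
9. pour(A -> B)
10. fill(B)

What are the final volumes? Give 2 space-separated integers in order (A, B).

Answer: 0 8

Derivation:
Step 1: empty(A) -> (A=0 B=4)
Step 2: fill(B) -> (A=0 B=8)
Step 3: empty(B) -> (A=0 B=0)
Step 4: fill(B) -> (A=0 B=8)
Step 5: empty(B) -> (A=0 B=0)
Step 6: fill(B) -> (A=0 B=8)
Step 7: pour(B -> A) -> (A=4 B=4)
Step 8: empty(B) -> (A=4 B=0)
Step 9: pour(A -> B) -> (A=0 B=4)
Step 10: fill(B) -> (A=0 B=8)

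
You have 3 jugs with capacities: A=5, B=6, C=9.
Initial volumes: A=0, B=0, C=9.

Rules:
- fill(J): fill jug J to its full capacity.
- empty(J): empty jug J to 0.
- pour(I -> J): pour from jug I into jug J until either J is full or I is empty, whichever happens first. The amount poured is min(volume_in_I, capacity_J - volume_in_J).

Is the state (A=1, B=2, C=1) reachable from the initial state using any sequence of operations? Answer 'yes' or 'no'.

BFS explored all 260 reachable states.
Reachable set includes: (0,0,0), (0,0,1), (0,0,2), (0,0,3), (0,0,4), (0,0,5), (0,0,6), (0,0,7), (0,0,8), (0,0,9), (0,1,0), (0,1,1) ...
Target (A=1, B=2, C=1) not in reachable set → no.

Answer: no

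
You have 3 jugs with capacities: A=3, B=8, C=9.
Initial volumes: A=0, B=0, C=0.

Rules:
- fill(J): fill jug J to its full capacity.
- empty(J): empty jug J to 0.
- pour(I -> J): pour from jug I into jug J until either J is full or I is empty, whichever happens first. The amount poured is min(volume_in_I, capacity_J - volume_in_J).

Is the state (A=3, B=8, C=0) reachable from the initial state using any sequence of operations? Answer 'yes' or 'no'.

Answer: yes

Derivation:
BFS from (A=0, B=0, C=0):
  1. fill(A) -> (A=3 B=0 C=0)
  2. fill(B) -> (A=3 B=8 C=0)
Target reached → yes.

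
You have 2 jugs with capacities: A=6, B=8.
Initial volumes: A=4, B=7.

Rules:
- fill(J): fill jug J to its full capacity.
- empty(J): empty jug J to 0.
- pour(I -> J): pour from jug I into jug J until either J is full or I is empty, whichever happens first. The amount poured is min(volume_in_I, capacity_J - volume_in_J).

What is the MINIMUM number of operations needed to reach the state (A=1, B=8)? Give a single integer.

Answer: 5

Derivation:
BFS from (A=4, B=7). One shortest path:
  1. empty(A) -> (A=0 B=7)
  2. pour(B -> A) -> (A=6 B=1)
  3. empty(A) -> (A=0 B=1)
  4. pour(B -> A) -> (A=1 B=0)
  5. fill(B) -> (A=1 B=8)
Reached target in 5 moves.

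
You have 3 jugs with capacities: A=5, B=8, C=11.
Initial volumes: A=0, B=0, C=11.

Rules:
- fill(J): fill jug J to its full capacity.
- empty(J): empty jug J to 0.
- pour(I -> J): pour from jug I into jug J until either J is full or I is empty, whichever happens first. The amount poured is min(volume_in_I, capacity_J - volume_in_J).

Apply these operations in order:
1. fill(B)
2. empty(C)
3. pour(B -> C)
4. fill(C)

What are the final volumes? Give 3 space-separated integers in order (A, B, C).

Step 1: fill(B) -> (A=0 B=8 C=11)
Step 2: empty(C) -> (A=0 B=8 C=0)
Step 3: pour(B -> C) -> (A=0 B=0 C=8)
Step 4: fill(C) -> (A=0 B=0 C=11)

Answer: 0 0 11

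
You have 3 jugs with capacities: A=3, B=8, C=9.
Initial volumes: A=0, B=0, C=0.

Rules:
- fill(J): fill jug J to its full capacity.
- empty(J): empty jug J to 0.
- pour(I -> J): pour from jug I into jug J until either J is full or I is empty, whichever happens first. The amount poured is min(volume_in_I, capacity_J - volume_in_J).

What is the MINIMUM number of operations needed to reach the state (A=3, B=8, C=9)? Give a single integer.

Answer: 3

Derivation:
BFS from (A=0, B=0, C=0). One shortest path:
  1. fill(A) -> (A=3 B=0 C=0)
  2. fill(B) -> (A=3 B=8 C=0)
  3. fill(C) -> (A=3 B=8 C=9)
Reached target in 3 moves.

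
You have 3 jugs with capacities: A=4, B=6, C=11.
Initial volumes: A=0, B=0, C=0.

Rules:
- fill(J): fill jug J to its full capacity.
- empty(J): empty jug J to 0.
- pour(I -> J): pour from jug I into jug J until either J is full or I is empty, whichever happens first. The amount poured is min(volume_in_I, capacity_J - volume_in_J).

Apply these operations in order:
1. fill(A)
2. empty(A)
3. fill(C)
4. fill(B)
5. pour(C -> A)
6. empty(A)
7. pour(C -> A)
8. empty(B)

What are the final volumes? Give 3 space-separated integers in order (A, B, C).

Step 1: fill(A) -> (A=4 B=0 C=0)
Step 2: empty(A) -> (A=0 B=0 C=0)
Step 3: fill(C) -> (A=0 B=0 C=11)
Step 4: fill(B) -> (A=0 B=6 C=11)
Step 5: pour(C -> A) -> (A=4 B=6 C=7)
Step 6: empty(A) -> (A=0 B=6 C=7)
Step 7: pour(C -> A) -> (A=4 B=6 C=3)
Step 8: empty(B) -> (A=4 B=0 C=3)

Answer: 4 0 3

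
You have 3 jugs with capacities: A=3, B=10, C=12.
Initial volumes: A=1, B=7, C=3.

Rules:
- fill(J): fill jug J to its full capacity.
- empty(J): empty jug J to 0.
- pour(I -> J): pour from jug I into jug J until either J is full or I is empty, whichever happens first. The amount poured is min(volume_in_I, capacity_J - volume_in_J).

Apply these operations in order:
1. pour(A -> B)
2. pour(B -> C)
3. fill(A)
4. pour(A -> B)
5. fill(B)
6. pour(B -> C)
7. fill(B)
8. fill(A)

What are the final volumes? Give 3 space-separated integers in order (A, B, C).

Step 1: pour(A -> B) -> (A=0 B=8 C=3)
Step 2: pour(B -> C) -> (A=0 B=0 C=11)
Step 3: fill(A) -> (A=3 B=0 C=11)
Step 4: pour(A -> B) -> (A=0 B=3 C=11)
Step 5: fill(B) -> (A=0 B=10 C=11)
Step 6: pour(B -> C) -> (A=0 B=9 C=12)
Step 7: fill(B) -> (A=0 B=10 C=12)
Step 8: fill(A) -> (A=3 B=10 C=12)

Answer: 3 10 12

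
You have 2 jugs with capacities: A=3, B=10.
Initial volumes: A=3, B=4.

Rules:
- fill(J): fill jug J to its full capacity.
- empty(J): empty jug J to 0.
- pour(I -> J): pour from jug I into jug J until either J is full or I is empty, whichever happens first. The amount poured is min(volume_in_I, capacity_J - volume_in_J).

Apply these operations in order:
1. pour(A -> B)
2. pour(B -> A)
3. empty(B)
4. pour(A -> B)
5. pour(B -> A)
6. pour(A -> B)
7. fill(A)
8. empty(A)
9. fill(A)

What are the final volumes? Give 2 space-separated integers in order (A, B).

Answer: 3 3

Derivation:
Step 1: pour(A -> B) -> (A=0 B=7)
Step 2: pour(B -> A) -> (A=3 B=4)
Step 3: empty(B) -> (A=3 B=0)
Step 4: pour(A -> B) -> (A=0 B=3)
Step 5: pour(B -> A) -> (A=3 B=0)
Step 6: pour(A -> B) -> (A=0 B=3)
Step 7: fill(A) -> (A=3 B=3)
Step 8: empty(A) -> (A=0 B=3)
Step 9: fill(A) -> (A=3 B=3)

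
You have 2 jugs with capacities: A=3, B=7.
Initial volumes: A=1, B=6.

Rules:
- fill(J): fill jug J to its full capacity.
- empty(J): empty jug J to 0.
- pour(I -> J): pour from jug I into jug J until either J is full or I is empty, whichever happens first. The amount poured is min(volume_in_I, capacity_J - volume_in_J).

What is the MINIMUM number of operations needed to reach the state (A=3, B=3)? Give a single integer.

BFS from (A=1, B=6). One shortest path:
  1. empty(A) -> (A=0 B=6)
  2. pour(B -> A) -> (A=3 B=3)
Reached target in 2 moves.

Answer: 2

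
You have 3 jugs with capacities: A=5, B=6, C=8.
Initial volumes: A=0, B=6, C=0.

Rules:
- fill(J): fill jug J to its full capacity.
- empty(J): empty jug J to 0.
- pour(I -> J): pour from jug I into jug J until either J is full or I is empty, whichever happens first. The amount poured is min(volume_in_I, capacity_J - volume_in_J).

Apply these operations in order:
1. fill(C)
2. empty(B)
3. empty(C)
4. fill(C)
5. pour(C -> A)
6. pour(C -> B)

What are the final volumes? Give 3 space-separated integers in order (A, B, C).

Answer: 5 3 0

Derivation:
Step 1: fill(C) -> (A=0 B=6 C=8)
Step 2: empty(B) -> (A=0 B=0 C=8)
Step 3: empty(C) -> (A=0 B=0 C=0)
Step 4: fill(C) -> (A=0 B=0 C=8)
Step 5: pour(C -> A) -> (A=5 B=0 C=3)
Step 6: pour(C -> B) -> (A=5 B=3 C=0)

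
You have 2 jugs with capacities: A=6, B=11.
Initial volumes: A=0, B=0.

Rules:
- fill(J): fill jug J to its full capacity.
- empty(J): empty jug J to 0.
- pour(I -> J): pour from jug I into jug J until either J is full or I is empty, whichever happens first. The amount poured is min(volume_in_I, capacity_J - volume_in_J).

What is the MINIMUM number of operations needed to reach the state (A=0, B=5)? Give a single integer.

Answer: 3

Derivation:
BFS from (A=0, B=0). One shortest path:
  1. fill(B) -> (A=0 B=11)
  2. pour(B -> A) -> (A=6 B=5)
  3. empty(A) -> (A=0 B=5)
Reached target in 3 moves.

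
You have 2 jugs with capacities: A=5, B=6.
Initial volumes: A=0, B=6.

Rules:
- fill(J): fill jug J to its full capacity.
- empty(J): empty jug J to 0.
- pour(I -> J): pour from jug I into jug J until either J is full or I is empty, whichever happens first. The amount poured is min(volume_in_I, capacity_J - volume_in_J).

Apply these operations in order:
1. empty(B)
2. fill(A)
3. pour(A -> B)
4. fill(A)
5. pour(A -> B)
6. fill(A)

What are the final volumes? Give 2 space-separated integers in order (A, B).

Answer: 5 6

Derivation:
Step 1: empty(B) -> (A=0 B=0)
Step 2: fill(A) -> (A=5 B=0)
Step 3: pour(A -> B) -> (A=0 B=5)
Step 4: fill(A) -> (A=5 B=5)
Step 5: pour(A -> B) -> (A=4 B=6)
Step 6: fill(A) -> (A=5 B=6)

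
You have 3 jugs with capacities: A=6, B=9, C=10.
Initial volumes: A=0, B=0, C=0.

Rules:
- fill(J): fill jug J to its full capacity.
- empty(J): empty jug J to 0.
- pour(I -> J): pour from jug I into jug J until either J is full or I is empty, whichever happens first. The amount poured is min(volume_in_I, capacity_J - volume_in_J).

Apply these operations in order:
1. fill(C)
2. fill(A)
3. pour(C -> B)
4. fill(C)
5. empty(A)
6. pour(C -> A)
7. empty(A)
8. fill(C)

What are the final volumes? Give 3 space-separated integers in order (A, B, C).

Answer: 0 9 10

Derivation:
Step 1: fill(C) -> (A=0 B=0 C=10)
Step 2: fill(A) -> (A=6 B=0 C=10)
Step 3: pour(C -> B) -> (A=6 B=9 C=1)
Step 4: fill(C) -> (A=6 B=9 C=10)
Step 5: empty(A) -> (A=0 B=9 C=10)
Step 6: pour(C -> A) -> (A=6 B=9 C=4)
Step 7: empty(A) -> (A=0 B=9 C=4)
Step 8: fill(C) -> (A=0 B=9 C=10)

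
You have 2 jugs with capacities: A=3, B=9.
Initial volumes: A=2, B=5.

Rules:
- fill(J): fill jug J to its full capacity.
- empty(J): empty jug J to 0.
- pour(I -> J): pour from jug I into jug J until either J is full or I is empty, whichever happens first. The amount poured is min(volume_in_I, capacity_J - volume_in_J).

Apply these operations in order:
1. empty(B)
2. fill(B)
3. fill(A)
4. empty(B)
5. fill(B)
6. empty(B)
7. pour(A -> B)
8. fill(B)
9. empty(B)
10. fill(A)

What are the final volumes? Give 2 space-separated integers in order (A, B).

Step 1: empty(B) -> (A=2 B=0)
Step 2: fill(B) -> (A=2 B=9)
Step 3: fill(A) -> (A=3 B=9)
Step 4: empty(B) -> (A=3 B=0)
Step 5: fill(B) -> (A=3 B=9)
Step 6: empty(B) -> (A=3 B=0)
Step 7: pour(A -> B) -> (A=0 B=3)
Step 8: fill(B) -> (A=0 B=9)
Step 9: empty(B) -> (A=0 B=0)
Step 10: fill(A) -> (A=3 B=0)

Answer: 3 0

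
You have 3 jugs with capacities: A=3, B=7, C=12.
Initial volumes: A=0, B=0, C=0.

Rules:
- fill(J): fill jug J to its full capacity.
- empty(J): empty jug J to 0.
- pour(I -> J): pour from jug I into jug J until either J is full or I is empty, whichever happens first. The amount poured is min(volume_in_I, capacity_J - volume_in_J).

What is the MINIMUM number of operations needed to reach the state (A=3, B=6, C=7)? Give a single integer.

BFS from (A=0, B=0, C=0). One shortest path:
  1. fill(A) -> (A=3 B=0 C=0)
  2. fill(B) -> (A=3 B=7 C=0)
  3. pour(B -> C) -> (A=3 B=0 C=7)
  4. pour(A -> B) -> (A=0 B=3 C=7)
  5. fill(A) -> (A=3 B=3 C=7)
  6. pour(A -> B) -> (A=0 B=6 C=7)
  7. fill(A) -> (A=3 B=6 C=7)
Reached target in 7 moves.

Answer: 7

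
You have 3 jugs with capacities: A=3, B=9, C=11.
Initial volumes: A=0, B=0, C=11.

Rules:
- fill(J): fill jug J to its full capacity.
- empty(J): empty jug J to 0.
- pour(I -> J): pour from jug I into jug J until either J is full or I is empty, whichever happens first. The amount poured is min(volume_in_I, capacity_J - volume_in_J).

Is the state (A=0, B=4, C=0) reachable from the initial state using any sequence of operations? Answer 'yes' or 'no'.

BFS from (A=0, B=0, C=11):
  1. pour(C -> B) -> (A=0 B=9 C=2)
  2. empty(B) -> (A=0 B=0 C=2)
  3. pour(C -> B) -> (A=0 B=2 C=0)
  4. fill(C) -> (A=0 B=2 C=11)
  5. pour(C -> B) -> (A=0 B=9 C=4)
  6. empty(B) -> (A=0 B=0 C=4)
  7. pour(C -> B) -> (A=0 B=4 C=0)
Target reached → yes.

Answer: yes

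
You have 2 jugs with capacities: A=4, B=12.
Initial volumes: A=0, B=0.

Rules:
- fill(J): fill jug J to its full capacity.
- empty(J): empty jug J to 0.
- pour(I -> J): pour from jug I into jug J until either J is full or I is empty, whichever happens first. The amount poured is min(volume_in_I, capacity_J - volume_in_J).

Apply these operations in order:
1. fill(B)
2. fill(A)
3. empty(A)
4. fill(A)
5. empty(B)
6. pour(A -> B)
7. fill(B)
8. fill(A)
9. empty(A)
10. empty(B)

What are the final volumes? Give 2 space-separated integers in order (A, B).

Answer: 0 0

Derivation:
Step 1: fill(B) -> (A=0 B=12)
Step 2: fill(A) -> (A=4 B=12)
Step 3: empty(A) -> (A=0 B=12)
Step 4: fill(A) -> (A=4 B=12)
Step 5: empty(B) -> (A=4 B=0)
Step 6: pour(A -> B) -> (A=0 B=4)
Step 7: fill(B) -> (A=0 B=12)
Step 8: fill(A) -> (A=4 B=12)
Step 9: empty(A) -> (A=0 B=12)
Step 10: empty(B) -> (A=0 B=0)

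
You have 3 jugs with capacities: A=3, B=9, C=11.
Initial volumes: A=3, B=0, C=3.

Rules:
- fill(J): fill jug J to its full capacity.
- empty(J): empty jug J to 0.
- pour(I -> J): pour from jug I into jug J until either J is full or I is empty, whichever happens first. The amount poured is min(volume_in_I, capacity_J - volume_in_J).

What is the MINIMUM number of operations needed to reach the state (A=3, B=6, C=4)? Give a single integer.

Answer: 7

Derivation:
BFS from (A=3, B=0, C=3). One shortest path:
  1. fill(B) -> (A=3 B=9 C=3)
  2. pour(A -> C) -> (A=0 B=9 C=6)
  3. pour(B -> C) -> (A=0 B=4 C=11)
  4. empty(C) -> (A=0 B=4 C=0)
  5. pour(B -> C) -> (A=0 B=0 C=4)
  6. fill(B) -> (A=0 B=9 C=4)
  7. pour(B -> A) -> (A=3 B=6 C=4)
Reached target in 7 moves.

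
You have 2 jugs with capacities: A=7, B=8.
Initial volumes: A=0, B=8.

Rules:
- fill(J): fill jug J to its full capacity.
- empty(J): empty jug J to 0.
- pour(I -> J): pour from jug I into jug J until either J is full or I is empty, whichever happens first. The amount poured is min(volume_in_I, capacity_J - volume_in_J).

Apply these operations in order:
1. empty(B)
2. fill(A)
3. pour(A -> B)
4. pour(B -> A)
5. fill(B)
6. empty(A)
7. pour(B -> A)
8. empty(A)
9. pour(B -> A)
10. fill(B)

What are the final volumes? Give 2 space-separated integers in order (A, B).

Step 1: empty(B) -> (A=0 B=0)
Step 2: fill(A) -> (A=7 B=0)
Step 3: pour(A -> B) -> (A=0 B=7)
Step 4: pour(B -> A) -> (A=7 B=0)
Step 5: fill(B) -> (A=7 B=8)
Step 6: empty(A) -> (A=0 B=8)
Step 7: pour(B -> A) -> (A=7 B=1)
Step 8: empty(A) -> (A=0 B=1)
Step 9: pour(B -> A) -> (A=1 B=0)
Step 10: fill(B) -> (A=1 B=8)

Answer: 1 8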